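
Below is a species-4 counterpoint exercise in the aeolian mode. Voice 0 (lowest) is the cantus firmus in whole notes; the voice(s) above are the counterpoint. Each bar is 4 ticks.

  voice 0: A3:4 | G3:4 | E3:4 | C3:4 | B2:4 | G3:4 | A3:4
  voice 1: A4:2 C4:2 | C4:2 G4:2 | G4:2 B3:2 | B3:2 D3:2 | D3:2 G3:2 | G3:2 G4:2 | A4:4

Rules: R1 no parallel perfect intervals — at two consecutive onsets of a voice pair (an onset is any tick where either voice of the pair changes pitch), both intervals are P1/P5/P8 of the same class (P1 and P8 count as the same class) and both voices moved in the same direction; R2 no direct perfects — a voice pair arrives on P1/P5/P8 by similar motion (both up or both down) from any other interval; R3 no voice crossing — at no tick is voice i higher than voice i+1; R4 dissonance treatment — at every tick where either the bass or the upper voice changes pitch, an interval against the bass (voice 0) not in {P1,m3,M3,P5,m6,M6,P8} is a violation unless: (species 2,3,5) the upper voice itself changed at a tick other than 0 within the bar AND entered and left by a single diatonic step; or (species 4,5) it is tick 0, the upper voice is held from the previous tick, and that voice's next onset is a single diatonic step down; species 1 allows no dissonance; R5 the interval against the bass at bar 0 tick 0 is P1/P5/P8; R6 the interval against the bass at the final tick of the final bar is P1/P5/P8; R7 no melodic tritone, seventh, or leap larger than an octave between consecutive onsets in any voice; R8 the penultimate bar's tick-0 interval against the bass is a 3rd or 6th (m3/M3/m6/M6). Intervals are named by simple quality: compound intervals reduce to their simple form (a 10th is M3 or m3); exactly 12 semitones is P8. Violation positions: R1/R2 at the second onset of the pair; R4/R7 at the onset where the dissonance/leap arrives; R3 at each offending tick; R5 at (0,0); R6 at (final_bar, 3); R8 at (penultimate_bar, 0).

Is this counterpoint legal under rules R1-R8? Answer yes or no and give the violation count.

bar 0: v0=A3 v1=A4 (P8)
bar 1: v0=G3 v1=C4 (P4)
bar 2: v0=E3 v1=G4 (m3)
bar 3: v0=C3 v1=B3 (M7)
bar 4: v0=B2 v1=D3 (m3)
bar 5: v0=G3 v1=G3 (P1)
bar 6: v0=A3 v1=A4 (P8)
  R4 @ bar1.0: G3/C4 P4 untreated
  R4 @ bar3.0: C3/B3 M7 untreated
  R4 @ bar3.2: C3/D3 M2 untreated
  R8 @ bar5.0: penult P1 not 3rd/6th
  R1 @ bar6.0: G3/G4 P8 -> A3/A4 P8 similar

No (5 violations)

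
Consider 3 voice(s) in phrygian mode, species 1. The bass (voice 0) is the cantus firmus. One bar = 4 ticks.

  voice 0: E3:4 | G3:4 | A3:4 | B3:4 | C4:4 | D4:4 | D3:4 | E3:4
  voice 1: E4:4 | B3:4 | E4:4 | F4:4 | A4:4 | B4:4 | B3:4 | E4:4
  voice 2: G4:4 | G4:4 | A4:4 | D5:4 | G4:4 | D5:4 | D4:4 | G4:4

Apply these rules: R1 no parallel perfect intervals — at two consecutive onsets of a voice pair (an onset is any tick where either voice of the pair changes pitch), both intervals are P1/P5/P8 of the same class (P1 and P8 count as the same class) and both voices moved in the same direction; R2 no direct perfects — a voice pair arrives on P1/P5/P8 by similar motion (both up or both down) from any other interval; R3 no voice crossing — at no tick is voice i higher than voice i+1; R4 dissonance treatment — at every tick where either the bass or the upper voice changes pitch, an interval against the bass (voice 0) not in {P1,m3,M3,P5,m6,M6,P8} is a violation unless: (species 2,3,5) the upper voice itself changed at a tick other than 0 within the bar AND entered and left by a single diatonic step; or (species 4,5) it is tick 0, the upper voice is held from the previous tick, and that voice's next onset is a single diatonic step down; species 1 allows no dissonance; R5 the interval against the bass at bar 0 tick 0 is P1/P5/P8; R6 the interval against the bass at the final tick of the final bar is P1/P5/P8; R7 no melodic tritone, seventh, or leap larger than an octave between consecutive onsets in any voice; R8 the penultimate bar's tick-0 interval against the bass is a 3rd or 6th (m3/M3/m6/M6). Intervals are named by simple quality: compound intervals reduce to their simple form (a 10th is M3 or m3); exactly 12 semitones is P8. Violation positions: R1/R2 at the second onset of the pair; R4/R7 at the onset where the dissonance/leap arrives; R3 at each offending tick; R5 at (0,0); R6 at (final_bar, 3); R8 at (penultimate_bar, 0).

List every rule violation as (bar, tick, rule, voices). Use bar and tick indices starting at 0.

(0, 0, R5, (0, 2))
(2, 0, R1, (0, 2))
(2, 0, R2, (0, 1))
(3, 0, R4, (0, 1))
(4, 0, R3, (1, 2))
(4, 1, R3, (1, 2))
(4, 2, R3, (1, 2))
(4, 3, R3, (1, 2))
(5, 0, R2, (0, 2))
(6, 0, R1, (0, 2))
(6, 0, R8, (0, 2))
(7, 0, R2, (0, 1))
(7, 3, R6, (0, 2))

bar 0: v0=E3 v1=E4 v2=G4 downbeat m3
bar 1: v0=G3 v1=B3 v2=G4 downbeat P8
bar 2: v0=A3 v1=E4 v2=A4 downbeat P8
bar 3: v0=B3 v1=F4 v2=D5 downbeat m3
bar 4: v0=C4 v1=A4 v2=G4 downbeat P5
bar 5: v0=D4 v1=B4 v2=D5 downbeat P8
bar 6: v0=D3 v1=B3 v2=D4 downbeat P8
bar 7: v0=E3 v1=E4 v2=G4 downbeat m3
  -> R5 @ bar 0 tick 0 v(0, 2): opens on m3
  -> R1 @ bar 2 tick 0 v(0, 2): G3/G4 P8 -> A3/A4 P8 similar
  -> R2 @ bar 2 tick 0 v(0, 1): G3/B3 M3 -> A3/E4 P5 similar
  -> R4 @ bar 3 tick 0 v(0, 1): B3/F4 TT untreated
  -> R3 @ bar 4 tick 0 v(1, 2): A4 above G4
  -> R3 @ bar 4 tick 1 v(1, 2): A4 above G4
  -> R3 @ bar 4 tick 2 v(1, 2): A4 above G4
  -> R3 @ bar 4 tick 3 v(1, 2): A4 above G4
  -> R2 @ bar 5 tick 0 v(0, 2): C4/G4 P5 -> D4/D5 P8 similar
  -> R1 @ bar 6 tick 0 v(0, 2): D4/D5 P8 -> D3/D4 P8 similar
  -> R8 @ bar 6 tick 0 v(0, 2): penult P8 not 3rd/6th
  -> R2 @ bar 7 tick 0 v(0, 1): D3/B3 M6 -> E3/E4 P8 similar
  -> R6 @ bar 7 tick 3 v(0, 2): closes on m3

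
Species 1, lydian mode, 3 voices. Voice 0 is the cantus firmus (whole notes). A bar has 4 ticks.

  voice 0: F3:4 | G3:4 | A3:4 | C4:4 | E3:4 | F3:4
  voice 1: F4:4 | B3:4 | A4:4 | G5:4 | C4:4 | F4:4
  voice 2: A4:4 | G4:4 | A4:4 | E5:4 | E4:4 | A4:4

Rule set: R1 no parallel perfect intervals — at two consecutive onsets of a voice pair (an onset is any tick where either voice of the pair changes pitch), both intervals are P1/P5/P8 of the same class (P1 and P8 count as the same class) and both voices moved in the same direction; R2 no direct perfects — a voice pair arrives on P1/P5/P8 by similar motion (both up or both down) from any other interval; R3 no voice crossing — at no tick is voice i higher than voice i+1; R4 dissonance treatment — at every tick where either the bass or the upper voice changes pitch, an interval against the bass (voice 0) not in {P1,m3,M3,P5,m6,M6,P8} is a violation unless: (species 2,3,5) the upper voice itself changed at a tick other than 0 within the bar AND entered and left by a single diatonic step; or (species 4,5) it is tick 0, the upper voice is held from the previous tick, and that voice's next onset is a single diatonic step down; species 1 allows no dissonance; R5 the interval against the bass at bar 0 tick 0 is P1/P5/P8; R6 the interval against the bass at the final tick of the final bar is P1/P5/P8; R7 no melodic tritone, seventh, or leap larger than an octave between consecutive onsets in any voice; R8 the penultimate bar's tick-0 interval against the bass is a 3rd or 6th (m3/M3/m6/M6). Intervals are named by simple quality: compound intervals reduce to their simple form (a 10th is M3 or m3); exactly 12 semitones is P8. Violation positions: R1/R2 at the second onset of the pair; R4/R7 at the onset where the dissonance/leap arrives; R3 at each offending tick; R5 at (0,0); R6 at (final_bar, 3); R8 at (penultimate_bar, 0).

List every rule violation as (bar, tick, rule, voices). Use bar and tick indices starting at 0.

bar 0: v0=F3 v1=F4 v2=A4 downbeat M3
bar 1: v0=G3 v1=B3 v2=G4 downbeat P8
bar 2: v0=A3 v1=A4 v2=A4 downbeat P8
bar 3: v0=C4 v1=G5 v2=E5 downbeat M3
bar 4: v0=E3 v1=C4 v2=E4 downbeat P8
bar 5: v0=F3 v1=F4 v2=A4 downbeat M3
  -> R5 @ bar 0 tick 0 v(0, 2): opens on M3
  -> R7 @ bar 1 tick 0 v(1,): F4->B3 leap 6st
  -> R1 @ bar 2 tick 0 v(0, 2): G3/G4 P8 -> A3/A4 P8 similar
  -> R2 @ bar 2 tick 0 v(0, 1): G3/B3 M3 -> A3/A4 P8 similar
  -> R2 @ bar 2 tick 0 v(1, 2): B3/G4 m6 -> A4/A4 P1 similar
  -> R7 @ bar 2 tick 0 v(1,): B3->A4 leap 10st
  -> R2 @ bar 3 tick 0 v(0, 1): A3/A4 P8 -> C4/G5 P5 similar
  -> R3 @ bar 3 tick 0 v(1, 2): G5 above E5
  -> R7 @ bar 3 tick 0 v(1,): A4->G5 leap 10st
  -> R3 @ bar 3 tick 1 v(1, 2): G5 above E5
  -> R3 @ bar 3 tick 2 v(1, 2): G5 above E5
  -> R3 @ bar 3 tick 3 v(1, 2): G5 above E5
  -> R2 @ bar 4 tick 0 v(0, 2): C4/E5 M3 -> E3/E4 P8 similar
  -> R7 @ bar 4 tick 0 v(1,): G5->C4 leap 19st
  -> R8 @ bar 4 tick 0 v(0, 2): penult P8 not 3rd/6th
  -> R2 @ bar 5 tick 0 v(0, 1): E3/C4 m6 -> F3/F4 P8 similar
  -> R6 @ bar 5 tick 3 v(0, 2): closes on M3

(0, 0, R5, (0, 2))
(1, 0, R7, (1,))
(2, 0, R1, (0, 2))
(2, 0, R2, (0, 1))
(2, 0, R2, (1, 2))
(2, 0, R7, (1,))
(3, 0, R2, (0, 1))
(3, 0, R3, (1, 2))
(3, 0, R7, (1,))
(3, 1, R3, (1, 2))
(3, 2, R3, (1, 2))
(3, 3, R3, (1, 2))
(4, 0, R2, (0, 2))
(4, 0, R7, (1,))
(4, 0, R8, (0, 2))
(5, 0, R2, (0, 1))
(5, 3, R6, (0, 2))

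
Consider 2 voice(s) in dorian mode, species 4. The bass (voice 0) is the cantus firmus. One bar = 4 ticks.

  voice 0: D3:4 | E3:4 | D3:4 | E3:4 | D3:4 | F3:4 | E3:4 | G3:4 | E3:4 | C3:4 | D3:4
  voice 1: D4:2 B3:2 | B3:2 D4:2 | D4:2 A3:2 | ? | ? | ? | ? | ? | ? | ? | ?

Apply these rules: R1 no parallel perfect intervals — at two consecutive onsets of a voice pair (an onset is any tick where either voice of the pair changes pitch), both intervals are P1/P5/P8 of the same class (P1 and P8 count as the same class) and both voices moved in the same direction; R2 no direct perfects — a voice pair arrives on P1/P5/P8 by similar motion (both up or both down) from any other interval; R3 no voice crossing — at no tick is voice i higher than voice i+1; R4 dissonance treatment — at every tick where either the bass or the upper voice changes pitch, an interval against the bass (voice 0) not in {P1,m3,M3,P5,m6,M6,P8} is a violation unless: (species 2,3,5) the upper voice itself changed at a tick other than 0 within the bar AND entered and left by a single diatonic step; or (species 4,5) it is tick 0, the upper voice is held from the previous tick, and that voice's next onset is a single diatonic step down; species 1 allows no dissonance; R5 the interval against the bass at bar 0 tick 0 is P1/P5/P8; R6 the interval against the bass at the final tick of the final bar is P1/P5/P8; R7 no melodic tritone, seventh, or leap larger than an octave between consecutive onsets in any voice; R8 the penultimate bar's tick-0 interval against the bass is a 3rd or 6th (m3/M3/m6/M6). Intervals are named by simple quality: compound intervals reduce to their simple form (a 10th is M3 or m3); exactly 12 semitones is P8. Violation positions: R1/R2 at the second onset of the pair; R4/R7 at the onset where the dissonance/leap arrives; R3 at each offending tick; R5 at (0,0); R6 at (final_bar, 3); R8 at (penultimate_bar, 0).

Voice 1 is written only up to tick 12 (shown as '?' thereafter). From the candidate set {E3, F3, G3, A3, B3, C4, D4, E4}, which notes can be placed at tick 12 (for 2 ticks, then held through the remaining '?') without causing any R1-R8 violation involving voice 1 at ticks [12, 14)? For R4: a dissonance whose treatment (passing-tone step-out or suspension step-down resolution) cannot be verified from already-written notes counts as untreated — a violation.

E3: legal
F3: violates R4
G3: legal
A3: violates R4
B3: violates R1
C4: legal
D4: violates R4
E4: violates R2

{C4, E3, G3}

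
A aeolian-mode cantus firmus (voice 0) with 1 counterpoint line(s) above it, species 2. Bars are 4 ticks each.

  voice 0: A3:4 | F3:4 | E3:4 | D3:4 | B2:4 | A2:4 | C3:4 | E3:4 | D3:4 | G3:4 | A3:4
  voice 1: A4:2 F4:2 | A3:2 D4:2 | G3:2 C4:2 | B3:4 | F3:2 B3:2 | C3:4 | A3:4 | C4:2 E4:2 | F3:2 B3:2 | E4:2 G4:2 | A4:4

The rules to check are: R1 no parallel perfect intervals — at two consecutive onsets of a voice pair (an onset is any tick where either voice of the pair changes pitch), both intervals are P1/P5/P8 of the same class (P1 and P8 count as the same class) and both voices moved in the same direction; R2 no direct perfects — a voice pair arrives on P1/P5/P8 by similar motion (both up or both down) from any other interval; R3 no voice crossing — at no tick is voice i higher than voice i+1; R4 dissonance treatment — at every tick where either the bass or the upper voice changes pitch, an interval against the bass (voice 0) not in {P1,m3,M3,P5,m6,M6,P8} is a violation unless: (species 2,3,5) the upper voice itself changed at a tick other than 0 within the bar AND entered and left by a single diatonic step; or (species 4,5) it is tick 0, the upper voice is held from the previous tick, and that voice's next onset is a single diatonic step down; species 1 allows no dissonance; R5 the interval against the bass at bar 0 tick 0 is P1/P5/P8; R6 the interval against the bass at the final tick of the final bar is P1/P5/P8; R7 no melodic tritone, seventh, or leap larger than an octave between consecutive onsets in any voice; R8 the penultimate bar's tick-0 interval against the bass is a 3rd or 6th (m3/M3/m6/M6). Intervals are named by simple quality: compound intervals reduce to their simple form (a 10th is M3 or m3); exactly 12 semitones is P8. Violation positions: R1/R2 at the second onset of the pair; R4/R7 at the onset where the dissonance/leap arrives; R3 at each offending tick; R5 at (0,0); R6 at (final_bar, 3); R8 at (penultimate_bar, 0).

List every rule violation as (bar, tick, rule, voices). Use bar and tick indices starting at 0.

bar 0: v0=A3 v1=A4 downbeat P8
bar 1: v0=F3 v1=A3 downbeat M3
bar 2: v0=E3 v1=G3 downbeat m3
bar 3: v0=D3 v1=B3 downbeat M6
bar 4: v0=B2 v1=F3 downbeat TT
bar 5: v0=A2 v1=C3 downbeat m3
bar 6: v0=C3 v1=A3 downbeat M6
bar 7: v0=E3 v1=C4 downbeat m6
bar 8: v0=D3 v1=F3 downbeat m3
bar 9: v0=G3 v1=E4 downbeat M6
bar 10: v0=A3 v1=A4 downbeat P8
  -> R4 @ bar 4 tick 0 v(0, 1): B2/F3 TT untreated
  -> R7 @ bar 4 tick 0 v(1,): B3->F3 leap 6st
  -> R7 @ bar 4 tick 2 v(1,): F3->B3 leap 6st
  -> R7 @ bar 5 tick 0 v(1,): B3->C3 leap 11st
  -> R7 @ bar 8 tick 0 v(1,): E4->F3 leap 11st
  -> R7 @ bar 8 tick 2 v(1,): F3->B3 leap 6st
  -> R1 @ bar 10 tick 0 v(0, 1): G3/G4 P8 -> A3/A4 P8 similar

(4, 0, R4, (0, 1))
(4, 0, R7, (1,))
(4, 2, R7, (1,))
(5, 0, R7, (1,))
(8, 0, R7, (1,))
(8, 2, R7, (1,))
(10, 0, R1, (0, 1))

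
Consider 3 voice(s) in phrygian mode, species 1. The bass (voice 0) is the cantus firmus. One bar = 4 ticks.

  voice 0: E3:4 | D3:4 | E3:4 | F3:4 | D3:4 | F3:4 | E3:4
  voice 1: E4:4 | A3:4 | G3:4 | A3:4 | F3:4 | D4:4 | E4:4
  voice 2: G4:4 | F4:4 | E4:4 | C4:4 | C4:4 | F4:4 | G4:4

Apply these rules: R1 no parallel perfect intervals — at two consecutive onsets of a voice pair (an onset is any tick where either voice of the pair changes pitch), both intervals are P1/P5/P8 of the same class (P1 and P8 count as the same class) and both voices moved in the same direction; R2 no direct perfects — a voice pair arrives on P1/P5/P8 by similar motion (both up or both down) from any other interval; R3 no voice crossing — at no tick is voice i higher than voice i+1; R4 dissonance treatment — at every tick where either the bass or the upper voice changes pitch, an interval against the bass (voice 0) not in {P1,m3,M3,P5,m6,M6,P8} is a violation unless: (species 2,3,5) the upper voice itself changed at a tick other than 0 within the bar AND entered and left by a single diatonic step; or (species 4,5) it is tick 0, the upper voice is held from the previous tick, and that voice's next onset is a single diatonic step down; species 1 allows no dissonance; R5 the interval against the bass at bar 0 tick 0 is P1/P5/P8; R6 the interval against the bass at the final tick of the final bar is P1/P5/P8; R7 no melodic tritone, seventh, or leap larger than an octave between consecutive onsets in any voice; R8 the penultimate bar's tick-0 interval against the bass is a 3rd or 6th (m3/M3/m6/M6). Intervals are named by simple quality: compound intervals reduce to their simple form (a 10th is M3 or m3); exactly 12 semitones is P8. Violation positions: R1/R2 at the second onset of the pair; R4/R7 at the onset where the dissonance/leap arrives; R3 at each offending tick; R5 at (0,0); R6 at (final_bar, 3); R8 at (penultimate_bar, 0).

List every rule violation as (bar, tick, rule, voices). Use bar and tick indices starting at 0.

(0, 0, R5, (0, 2))
(1, 0, R2, (0, 1))
(4, 0, R4, (0, 2))
(5, 0, R2, (0, 2))
(5, 0, R8, (0, 2))
(6, 3, R6, (0, 2))

bar 0: v0=E3 v1=E4 v2=G4 downbeat m3
bar 1: v0=D3 v1=A3 v2=F4 downbeat m3
bar 2: v0=E3 v1=G3 v2=E4 downbeat P8
bar 3: v0=F3 v1=A3 v2=C4 downbeat P5
bar 4: v0=D3 v1=F3 v2=C4 downbeat m7
bar 5: v0=F3 v1=D4 v2=F4 downbeat P8
bar 6: v0=E3 v1=E4 v2=G4 downbeat m3
  -> R5 @ bar 0 tick 0 v(0, 2): opens on m3
  -> R2 @ bar 1 tick 0 v(0, 1): E3/E4 P8 -> D3/A3 P5 similar
  -> R4 @ bar 4 tick 0 v(0, 2): D3/C4 m7 untreated
  -> R2 @ bar 5 tick 0 v(0, 2): D3/C4 m7 -> F3/F4 P8 similar
  -> R8 @ bar 5 tick 0 v(0, 2): penult P8 not 3rd/6th
  -> R6 @ bar 6 tick 3 v(0, 2): closes on m3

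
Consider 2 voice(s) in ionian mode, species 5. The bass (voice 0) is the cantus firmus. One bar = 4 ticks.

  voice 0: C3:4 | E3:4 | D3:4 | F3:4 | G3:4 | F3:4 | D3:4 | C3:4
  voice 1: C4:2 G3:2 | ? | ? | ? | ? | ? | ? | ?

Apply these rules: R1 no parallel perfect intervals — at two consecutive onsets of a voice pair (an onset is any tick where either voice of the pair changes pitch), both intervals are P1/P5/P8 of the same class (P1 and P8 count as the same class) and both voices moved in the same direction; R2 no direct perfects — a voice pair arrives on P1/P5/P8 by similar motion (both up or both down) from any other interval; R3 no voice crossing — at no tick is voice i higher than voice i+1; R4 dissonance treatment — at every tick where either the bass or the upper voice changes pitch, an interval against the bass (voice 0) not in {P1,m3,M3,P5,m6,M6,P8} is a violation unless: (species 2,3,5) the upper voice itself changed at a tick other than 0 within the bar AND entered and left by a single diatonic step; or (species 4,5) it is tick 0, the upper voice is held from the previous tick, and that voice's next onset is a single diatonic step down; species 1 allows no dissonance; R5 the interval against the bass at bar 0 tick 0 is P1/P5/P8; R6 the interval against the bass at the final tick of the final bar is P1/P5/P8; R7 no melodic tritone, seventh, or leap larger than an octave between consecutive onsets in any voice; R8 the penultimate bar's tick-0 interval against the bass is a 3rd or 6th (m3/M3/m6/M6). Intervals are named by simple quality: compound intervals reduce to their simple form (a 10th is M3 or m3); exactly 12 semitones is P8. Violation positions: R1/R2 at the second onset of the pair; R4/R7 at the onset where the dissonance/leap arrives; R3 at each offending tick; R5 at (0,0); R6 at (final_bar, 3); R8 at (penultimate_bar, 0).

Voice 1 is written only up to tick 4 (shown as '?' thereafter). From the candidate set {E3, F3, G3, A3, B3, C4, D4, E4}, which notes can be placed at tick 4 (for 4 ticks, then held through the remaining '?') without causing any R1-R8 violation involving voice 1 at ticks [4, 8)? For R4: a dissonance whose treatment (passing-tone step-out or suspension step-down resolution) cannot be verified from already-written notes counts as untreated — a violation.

E3: legal
F3: violates R4
G3: legal
A3: violates R4
B3: violates R1
C4: legal
D4: violates R4
E4: violates R2

{C4, E3, G3}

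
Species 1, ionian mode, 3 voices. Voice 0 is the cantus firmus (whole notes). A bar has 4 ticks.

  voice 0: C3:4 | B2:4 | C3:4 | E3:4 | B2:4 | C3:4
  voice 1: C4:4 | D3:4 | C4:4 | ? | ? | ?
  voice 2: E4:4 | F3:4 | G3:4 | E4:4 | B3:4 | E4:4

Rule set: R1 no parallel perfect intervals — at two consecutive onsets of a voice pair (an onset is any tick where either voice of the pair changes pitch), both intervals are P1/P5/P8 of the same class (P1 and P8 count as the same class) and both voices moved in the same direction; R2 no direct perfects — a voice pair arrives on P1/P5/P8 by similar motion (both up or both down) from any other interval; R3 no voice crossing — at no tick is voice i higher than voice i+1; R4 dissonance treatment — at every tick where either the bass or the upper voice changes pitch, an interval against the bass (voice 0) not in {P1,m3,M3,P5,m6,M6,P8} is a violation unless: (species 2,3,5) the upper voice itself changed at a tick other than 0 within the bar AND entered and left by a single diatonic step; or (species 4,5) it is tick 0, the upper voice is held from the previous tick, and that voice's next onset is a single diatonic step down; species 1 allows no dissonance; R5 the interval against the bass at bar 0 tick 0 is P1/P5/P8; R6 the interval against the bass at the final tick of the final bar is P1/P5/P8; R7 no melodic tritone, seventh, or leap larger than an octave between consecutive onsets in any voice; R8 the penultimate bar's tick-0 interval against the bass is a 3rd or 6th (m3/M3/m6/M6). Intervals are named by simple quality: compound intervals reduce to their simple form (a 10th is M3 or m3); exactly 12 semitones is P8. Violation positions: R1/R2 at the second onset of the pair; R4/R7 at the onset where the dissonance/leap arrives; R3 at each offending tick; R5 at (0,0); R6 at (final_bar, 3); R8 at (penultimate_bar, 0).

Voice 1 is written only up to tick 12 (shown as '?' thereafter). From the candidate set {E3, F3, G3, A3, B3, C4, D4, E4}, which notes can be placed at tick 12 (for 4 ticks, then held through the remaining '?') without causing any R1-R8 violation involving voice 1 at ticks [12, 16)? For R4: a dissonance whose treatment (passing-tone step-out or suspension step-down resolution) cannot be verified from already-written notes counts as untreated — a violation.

E3: legal
F3: violates R4
G3: legal
A3: violates R4
B3: legal
C4: legal
D4: violates R4
E4: violates R1,R2

{B3, C4, E3, G3}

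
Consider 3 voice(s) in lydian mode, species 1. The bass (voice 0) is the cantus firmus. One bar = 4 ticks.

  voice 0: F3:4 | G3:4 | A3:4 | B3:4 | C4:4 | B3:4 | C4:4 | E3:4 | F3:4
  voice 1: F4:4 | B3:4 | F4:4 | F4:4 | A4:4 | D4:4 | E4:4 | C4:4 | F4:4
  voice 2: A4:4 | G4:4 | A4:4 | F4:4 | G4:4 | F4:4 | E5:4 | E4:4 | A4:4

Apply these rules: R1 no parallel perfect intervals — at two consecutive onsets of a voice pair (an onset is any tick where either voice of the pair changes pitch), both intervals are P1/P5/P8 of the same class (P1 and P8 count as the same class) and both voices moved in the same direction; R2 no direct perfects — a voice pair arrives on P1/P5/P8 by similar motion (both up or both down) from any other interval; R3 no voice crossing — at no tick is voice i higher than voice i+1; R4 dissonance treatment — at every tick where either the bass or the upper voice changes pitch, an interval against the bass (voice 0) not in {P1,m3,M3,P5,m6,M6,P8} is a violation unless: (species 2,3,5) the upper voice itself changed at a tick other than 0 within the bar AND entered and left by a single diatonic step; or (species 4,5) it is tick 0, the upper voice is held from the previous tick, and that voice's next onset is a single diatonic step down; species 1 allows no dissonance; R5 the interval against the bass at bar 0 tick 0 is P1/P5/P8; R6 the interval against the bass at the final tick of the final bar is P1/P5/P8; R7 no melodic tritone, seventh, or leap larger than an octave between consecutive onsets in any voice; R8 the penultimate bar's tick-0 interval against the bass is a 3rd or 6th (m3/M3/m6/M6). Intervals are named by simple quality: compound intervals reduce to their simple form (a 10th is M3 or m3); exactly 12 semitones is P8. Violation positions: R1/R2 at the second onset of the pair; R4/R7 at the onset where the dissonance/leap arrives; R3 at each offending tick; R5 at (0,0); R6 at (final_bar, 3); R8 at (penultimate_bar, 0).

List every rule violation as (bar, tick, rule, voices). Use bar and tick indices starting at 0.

bar 0: v0=F3 v1=F4 v2=A4 downbeat M3
bar 1: v0=G3 v1=B3 v2=G4 downbeat P8
bar 2: v0=A3 v1=F4 v2=A4 downbeat P8
bar 3: v0=B3 v1=F4 v2=F4 downbeat TT
bar 4: v0=C4 v1=A4 v2=G4 downbeat P5
bar 5: v0=B3 v1=D4 v2=F4 downbeat TT
bar 6: v0=C4 v1=E4 v2=E5 downbeat M3
bar 7: v0=E3 v1=C4 v2=E4 downbeat P8
bar 8: v0=F3 v1=F4 v2=A4 downbeat M3
  -> R5 @ bar 0 tick 0 v(0, 2): opens on M3
  -> R7 @ bar 1 tick 0 v(1,): F4->B3 leap 6st
  -> R1 @ bar 2 tick 0 v(0, 2): G3/G4 P8 -> A3/A4 P8 similar
  -> R7 @ bar 2 tick 0 v(1,): B3->F4 leap 6st
  -> R4 @ bar 3 tick 0 v(0, 1): B3/F4 TT untreated
  -> R4 @ bar 3 tick 0 v(0, 2): B3/F4 TT untreated
  -> R2 @ bar 4 tick 0 v(0, 2): B3/F4 TT -> C4/G4 P5 similar
  -> R3 @ bar 4 tick 0 v(1, 2): A4 above G4
  -> R3 @ bar 4 tick 1 v(1, 2): A4 above G4
  -> R3 @ bar 4 tick 2 v(1, 2): A4 above G4
  -> R3 @ bar 4 tick 3 v(1, 2): A4 above G4
  -> R4 @ bar 5 tick 0 v(0, 2): B3/F4 TT untreated
  -> R2 @ bar 6 tick 0 v(1, 2): D4/F4 m3 -> E4/E5 P8 similar
  -> R7 @ bar 6 tick 0 v(2,): F4->E5 leap 11st
  -> R2 @ bar 7 tick 0 v(0, 2): C4/E5 M3 -> E3/E4 P8 similar
  -> R8 @ bar 7 tick 0 v(0, 2): penult P8 not 3rd/6th
  -> R2 @ bar 8 tick 0 v(0, 1): E3/C4 m6 -> F3/F4 P8 similar
  -> R6 @ bar 8 tick 3 v(0, 2): closes on M3

(0, 0, R5, (0, 2))
(1, 0, R7, (1,))
(2, 0, R1, (0, 2))
(2, 0, R7, (1,))
(3, 0, R4, (0, 1))
(3, 0, R4, (0, 2))
(4, 0, R2, (0, 2))
(4, 0, R3, (1, 2))
(4, 1, R3, (1, 2))
(4, 2, R3, (1, 2))
(4, 3, R3, (1, 2))
(5, 0, R4, (0, 2))
(6, 0, R2, (1, 2))
(6, 0, R7, (2,))
(7, 0, R2, (0, 2))
(7, 0, R8, (0, 2))
(8, 0, R2, (0, 1))
(8, 3, R6, (0, 2))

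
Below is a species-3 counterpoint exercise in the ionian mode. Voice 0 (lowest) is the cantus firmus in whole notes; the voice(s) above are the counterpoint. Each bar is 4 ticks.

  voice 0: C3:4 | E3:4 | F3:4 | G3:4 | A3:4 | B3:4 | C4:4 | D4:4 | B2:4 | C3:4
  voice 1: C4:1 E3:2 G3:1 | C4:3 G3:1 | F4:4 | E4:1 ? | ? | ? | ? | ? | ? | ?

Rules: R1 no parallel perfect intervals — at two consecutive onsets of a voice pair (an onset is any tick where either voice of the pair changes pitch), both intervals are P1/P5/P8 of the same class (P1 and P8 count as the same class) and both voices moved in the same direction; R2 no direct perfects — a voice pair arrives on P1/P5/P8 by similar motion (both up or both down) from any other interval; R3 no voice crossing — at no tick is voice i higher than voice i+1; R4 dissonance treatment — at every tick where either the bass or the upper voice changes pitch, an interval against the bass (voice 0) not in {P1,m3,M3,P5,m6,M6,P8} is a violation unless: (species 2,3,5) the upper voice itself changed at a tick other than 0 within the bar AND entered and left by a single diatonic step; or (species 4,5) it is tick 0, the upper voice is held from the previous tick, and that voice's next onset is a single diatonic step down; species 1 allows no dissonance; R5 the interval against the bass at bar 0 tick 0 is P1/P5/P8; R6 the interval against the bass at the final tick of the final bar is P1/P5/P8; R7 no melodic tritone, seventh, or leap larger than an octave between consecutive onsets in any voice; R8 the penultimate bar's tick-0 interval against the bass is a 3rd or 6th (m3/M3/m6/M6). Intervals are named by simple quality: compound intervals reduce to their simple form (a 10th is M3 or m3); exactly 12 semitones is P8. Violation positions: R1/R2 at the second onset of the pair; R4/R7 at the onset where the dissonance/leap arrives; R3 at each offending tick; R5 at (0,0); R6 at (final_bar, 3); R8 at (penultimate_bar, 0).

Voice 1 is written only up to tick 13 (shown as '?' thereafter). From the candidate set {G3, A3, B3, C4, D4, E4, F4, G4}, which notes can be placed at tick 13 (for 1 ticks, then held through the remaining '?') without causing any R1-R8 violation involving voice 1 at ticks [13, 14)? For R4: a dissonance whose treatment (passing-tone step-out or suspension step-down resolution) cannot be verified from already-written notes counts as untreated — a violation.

G3: legal
A3: violates R4
B3: legal
C4: violates R4
D4: legal
E4: legal
F4: violates R4
G4: legal

{B3, D4, E4, G3, G4}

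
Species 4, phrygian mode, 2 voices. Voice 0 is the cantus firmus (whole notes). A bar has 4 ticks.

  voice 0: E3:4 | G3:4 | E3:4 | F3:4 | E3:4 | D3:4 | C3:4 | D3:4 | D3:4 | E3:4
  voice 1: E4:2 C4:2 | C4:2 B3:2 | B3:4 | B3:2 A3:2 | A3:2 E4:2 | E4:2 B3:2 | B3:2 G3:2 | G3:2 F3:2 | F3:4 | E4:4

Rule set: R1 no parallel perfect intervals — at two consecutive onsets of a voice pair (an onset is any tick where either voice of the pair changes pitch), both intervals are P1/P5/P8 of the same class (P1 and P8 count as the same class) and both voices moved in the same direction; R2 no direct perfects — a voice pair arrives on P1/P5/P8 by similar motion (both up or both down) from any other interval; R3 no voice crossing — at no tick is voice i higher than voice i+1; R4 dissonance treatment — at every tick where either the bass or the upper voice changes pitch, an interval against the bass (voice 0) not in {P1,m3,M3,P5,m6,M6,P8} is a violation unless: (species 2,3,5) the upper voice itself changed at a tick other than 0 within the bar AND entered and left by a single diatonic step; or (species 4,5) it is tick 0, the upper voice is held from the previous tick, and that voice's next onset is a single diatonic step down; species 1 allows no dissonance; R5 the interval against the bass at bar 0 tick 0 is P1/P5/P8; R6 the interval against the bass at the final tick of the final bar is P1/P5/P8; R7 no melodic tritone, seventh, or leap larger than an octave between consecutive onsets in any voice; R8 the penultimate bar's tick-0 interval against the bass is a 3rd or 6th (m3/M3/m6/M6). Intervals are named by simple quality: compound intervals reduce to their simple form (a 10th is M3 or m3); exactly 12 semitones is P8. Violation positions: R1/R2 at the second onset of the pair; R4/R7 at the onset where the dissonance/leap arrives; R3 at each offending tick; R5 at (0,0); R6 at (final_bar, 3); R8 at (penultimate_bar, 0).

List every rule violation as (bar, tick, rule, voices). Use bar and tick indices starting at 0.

(4, 0, R4, (0, 1))
(5, 0, R4, (0, 1))
(6, 0, R4, (0, 1))
(9, 0, R2, (0, 1))
(9, 0, R7, (1,))

bar 0: v0=E3 v1=E4 downbeat P8
bar 1: v0=G3 v1=C4 downbeat P4
bar 2: v0=E3 v1=B3 downbeat P5
bar 3: v0=F3 v1=B3 downbeat TT
bar 4: v0=E3 v1=A3 downbeat P4
bar 5: v0=D3 v1=E4 downbeat M2
bar 6: v0=C3 v1=B3 downbeat M7
bar 7: v0=D3 v1=G3 downbeat P4
bar 8: v0=D3 v1=F3 downbeat m3
bar 9: v0=E3 v1=E4 downbeat P8
  -> R4 @ bar 4 tick 0 v(0, 1): E3/A3 P4 untreated
  -> R4 @ bar 5 tick 0 v(0, 1): D3/E4 M2 untreated
  -> R4 @ bar 6 tick 0 v(0, 1): C3/B3 M7 untreated
  -> R2 @ bar 9 tick 0 v(0, 1): D3/F3 m3 -> E3/E4 P8 similar
  -> R7 @ bar 9 tick 0 v(1,): F3->E4 leap 11st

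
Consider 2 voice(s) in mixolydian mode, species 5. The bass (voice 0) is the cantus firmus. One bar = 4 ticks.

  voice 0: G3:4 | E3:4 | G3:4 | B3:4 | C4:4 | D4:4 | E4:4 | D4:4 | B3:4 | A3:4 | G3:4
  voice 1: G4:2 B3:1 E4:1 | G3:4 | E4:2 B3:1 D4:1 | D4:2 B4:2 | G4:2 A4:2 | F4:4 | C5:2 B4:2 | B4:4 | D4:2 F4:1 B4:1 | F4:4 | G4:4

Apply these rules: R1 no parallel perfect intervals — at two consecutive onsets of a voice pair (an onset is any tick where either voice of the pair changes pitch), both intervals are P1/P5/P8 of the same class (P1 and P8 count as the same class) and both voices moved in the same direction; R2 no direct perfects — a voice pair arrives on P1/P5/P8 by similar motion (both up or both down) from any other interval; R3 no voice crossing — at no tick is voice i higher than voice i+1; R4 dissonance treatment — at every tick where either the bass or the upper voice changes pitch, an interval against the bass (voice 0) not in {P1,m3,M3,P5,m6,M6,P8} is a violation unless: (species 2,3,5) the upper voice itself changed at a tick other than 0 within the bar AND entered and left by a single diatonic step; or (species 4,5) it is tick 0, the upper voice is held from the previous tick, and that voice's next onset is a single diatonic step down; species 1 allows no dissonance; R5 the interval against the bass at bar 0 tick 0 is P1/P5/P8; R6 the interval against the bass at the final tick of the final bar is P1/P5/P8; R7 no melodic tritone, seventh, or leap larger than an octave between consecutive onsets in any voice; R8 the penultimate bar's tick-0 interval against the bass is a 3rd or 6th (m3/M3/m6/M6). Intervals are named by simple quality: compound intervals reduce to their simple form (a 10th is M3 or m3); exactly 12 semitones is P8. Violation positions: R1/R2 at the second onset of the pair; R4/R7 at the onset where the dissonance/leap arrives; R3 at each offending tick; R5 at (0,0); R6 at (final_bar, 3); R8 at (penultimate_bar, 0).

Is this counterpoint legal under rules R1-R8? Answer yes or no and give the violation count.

No (3 violations)

bar 0: v0=G3 v1=G4 (P8)
bar 1: v0=E3 v1=G3 (m3)
bar 2: v0=G3 v1=E4 (M6)
bar 3: v0=B3 v1=D4 (m3)
bar 4: v0=C4 v1=G4 (P5)
bar 5: v0=D4 v1=F4 (m3)
bar 6: v0=E4 v1=C5 (m6)
bar 7: v0=D4 v1=B4 (M6)
bar 8: v0=B3 v1=D4 (m3)
bar 9: v0=A3 v1=F4 (m6)
bar 10: v0=G3 v1=G4 (P8)
  R4 @ bar8.2: B3/F4 TT untreated
  R7 @ bar8.3: F4->B4 leap 6st
  R7 @ bar9.0: B4->F4 leap 6st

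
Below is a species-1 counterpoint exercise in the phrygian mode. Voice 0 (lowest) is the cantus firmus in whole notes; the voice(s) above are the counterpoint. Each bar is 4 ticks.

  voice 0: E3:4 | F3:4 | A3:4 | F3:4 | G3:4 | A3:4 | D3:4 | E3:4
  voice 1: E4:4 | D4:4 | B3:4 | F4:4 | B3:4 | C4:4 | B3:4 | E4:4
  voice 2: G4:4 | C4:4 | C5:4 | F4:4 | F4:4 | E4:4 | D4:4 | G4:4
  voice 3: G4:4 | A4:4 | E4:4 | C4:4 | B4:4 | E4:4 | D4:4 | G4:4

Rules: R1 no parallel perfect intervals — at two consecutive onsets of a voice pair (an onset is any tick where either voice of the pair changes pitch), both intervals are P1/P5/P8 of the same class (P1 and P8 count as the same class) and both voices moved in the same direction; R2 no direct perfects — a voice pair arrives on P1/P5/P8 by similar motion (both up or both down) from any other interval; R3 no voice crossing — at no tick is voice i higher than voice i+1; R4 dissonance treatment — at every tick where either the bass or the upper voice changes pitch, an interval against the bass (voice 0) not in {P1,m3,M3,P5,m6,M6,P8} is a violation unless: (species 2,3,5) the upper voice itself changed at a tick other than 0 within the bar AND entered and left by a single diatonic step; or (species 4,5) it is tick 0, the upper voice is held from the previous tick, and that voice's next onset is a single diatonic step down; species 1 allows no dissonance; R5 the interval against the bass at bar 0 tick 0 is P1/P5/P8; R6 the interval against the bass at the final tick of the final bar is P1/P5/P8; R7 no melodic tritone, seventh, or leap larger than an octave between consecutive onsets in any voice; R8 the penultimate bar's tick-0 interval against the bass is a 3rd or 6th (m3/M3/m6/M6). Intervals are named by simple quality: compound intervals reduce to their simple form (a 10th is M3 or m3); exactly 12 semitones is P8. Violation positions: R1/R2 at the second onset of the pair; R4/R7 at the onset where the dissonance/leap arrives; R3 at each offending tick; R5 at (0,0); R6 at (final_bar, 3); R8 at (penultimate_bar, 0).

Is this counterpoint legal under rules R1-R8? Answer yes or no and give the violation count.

bar 0: v0=E3 v1=E4 v2=G4 v3=G4 (m3)
bar 1: v0=F3 v1=D4 v2=C4 v3=A4 (M3)
bar 2: v0=A3 v1=B3 v2=C5 v3=E4 (P5)
bar 3: v0=F3 v1=F4 v2=F4 v3=C4 (P5)
bar 4: v0=G3 v1=B3 v2=F4 v3=B4 (M3)
bar 5: v0=A3 v1=C4 v2=E4 v3=E4 (P5)
bar 6: v0=D3 v1=B3 v2=D4 v3=D4 (P8)
bar 7: v0=E3 v1=E4 v2=G4 v3=G4 (m3)
  R5 @ bar0.0: opens on m3
  R5 @ bar0.0: opens on m3
  R3 @ bar1.0: D4 above C4
  R3 @ bar1.1: D4 above C4
  R3 @ bar1.2: D4 above C4
  R3 @ bar1.3: D4 above C4
  R3 @ bar2.0: C5 above E4
  R4 @ bar2.0: A3/B3 M2 untreated
  R3 @ bar2.1: C5 above E4
  R3 @ bar2.2: C5 above E4
  R3 @ bar2.3: C5 above E4
  R1 @ bar3.0: A3/E4 P5 -> F3/C4 P5 similar
  R2 @ bar3.0: A3/C5 m3 -> F3/F4 P8 similar
  R3 @ bar3.0: F4 above C4
  R7 @ bar3.0: B3->F4 leap 6st
  R3 @ bar3.1: F4 above C4
  R3 @ bar3.2: F4 above C4
  R3 @ bar3.3: F4 above C4
  R4 @ bar4.0: G3/F4 m7 untreated
  R7 @ bar4.0: F4->B3 leap 6st
  R7 @ bar4.0: C4->B4 leap 11st
  R2 @ bar5.0: F4/B4 TT -> E4/E4 P1 similar
  R1 @ bar6.0: E4/E4 P1 -> D4/D4 P1 similar
  R2 @ bar6.0: A3/E4 P5 -> D3/D4 P8 similar
  R2 @ bar6.0: A3/E4 P5 -> D3/D4 P8 similar
  R8 @ bar6.0: penult P8 not 3rd/6th
  R8 @ bar6.0: penult P8 not 3rd/6th
  R1 @ bar7.0: D4/D4 P1 -> G4/G4 P1 similar
  R2 @ bar7.0: D3/B3 M6 -> E3/E4 P8 similar
  R6 @ bar7.3: closes on m3
  R6 @ bar7.3: closes on m3

No (31 violations)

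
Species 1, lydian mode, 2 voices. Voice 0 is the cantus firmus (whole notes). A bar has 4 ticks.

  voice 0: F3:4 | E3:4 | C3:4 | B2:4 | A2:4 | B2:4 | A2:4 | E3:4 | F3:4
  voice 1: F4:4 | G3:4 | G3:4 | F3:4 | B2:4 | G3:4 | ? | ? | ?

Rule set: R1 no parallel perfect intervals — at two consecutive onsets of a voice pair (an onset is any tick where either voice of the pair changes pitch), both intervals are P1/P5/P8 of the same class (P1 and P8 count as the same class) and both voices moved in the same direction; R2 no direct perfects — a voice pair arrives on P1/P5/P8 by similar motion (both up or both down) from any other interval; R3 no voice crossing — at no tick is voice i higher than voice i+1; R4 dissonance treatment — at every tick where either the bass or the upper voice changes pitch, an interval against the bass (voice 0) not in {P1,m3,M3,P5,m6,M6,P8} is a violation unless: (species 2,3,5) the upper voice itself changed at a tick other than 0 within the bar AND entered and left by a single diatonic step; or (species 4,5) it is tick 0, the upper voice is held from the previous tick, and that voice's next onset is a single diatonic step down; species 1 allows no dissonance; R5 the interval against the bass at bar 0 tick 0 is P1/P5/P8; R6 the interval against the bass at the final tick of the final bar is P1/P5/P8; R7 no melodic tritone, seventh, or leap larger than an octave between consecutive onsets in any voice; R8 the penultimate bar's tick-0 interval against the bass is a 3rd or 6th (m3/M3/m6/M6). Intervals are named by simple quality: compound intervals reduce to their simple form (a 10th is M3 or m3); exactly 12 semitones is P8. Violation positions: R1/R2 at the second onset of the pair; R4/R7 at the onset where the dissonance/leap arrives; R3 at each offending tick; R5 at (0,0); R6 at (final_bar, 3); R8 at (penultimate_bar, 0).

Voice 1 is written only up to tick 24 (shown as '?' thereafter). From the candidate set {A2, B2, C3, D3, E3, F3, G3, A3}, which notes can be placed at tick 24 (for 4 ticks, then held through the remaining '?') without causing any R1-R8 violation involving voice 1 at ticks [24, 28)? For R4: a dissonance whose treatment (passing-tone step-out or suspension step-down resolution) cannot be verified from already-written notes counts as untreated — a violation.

A2: violates R2,R7
B2: violates R4
C3: legal
D3: violates R4
E3: violates R2
F3: legal
G3: violates R4
A3: legal

{A3, C3, F3}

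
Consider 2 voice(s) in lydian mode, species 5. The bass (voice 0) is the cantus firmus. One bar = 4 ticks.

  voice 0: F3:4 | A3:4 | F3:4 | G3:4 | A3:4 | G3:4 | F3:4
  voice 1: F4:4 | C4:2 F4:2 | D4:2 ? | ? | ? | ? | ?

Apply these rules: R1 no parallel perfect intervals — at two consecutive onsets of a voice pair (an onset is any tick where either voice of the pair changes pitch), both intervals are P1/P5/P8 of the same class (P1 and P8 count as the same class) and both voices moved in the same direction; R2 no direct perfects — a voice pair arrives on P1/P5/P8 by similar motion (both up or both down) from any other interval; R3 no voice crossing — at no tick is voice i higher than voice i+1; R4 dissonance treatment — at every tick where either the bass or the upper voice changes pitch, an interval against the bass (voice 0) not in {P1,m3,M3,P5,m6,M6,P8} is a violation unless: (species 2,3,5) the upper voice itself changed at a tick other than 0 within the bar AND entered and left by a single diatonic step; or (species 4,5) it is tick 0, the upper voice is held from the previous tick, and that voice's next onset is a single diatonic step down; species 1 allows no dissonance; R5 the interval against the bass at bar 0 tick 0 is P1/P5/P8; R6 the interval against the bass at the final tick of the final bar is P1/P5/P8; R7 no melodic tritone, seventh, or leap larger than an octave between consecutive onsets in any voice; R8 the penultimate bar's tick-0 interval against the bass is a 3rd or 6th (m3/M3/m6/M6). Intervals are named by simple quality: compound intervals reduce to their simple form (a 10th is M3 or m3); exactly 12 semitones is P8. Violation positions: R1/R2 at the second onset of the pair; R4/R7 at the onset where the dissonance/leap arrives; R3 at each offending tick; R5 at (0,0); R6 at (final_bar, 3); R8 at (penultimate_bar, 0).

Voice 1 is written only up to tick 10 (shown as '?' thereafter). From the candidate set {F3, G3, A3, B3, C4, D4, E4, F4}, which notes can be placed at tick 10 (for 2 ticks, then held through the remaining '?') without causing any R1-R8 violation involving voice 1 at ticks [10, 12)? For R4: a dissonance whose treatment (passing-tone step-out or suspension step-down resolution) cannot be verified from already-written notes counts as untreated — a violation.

{A3, C4, D4, F3, F4}

F3: legal
G3: violates R4
A3: legal
B3: violates R4
C4: legal
D4: legal
E4: violates R4
F4: legal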